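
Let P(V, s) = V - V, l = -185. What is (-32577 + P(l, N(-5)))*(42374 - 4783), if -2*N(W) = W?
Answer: -1224602007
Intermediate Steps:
N(W) = -W/2
P(V, s) = 0
(-32577 + P(l, N(-5)))*(42374 - 4783) = (-32577 + 0)*(42374 - 4783) = -32577*37591 = -1224602007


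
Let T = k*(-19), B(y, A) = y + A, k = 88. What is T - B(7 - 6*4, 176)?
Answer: -1831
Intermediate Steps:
B(y, A) = A + y
T = -1672 (T = 88*(-19) = -1672)
T - B(7 - 6*4, 176) = -1672 - (176 + (7 - 6*4)) = -1672 - (176 + (7 - 24)) = -1672 - (176 - 17) = -1672 - 1*159 = -1672 - 159 = -1831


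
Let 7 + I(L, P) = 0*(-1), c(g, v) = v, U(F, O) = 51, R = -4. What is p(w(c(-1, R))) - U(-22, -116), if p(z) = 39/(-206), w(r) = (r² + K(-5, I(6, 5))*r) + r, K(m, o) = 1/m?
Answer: -10545/206 ≈ -51.189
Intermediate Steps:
I(L, P) = -7 (I(L, P) = -7 + 0*(-1) = -7 + 0 = -7)
w(r) = r² + 4*r/5 (w(r) = (r² + r/(-5)) + r = (r² - r/5) + r = r² + 4*r/5)
p(z) = -39/206 (p(z) = 39*(-1/206) = -39/206)
p(w(c(-1, R))) - U(-22, -116) = -39/206 - 1*51 = -39/206 - 51 = -10545/206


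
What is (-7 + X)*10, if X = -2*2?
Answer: -110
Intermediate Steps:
X = -4
(-7 + X)*10 = (-7 - 4)*10 = -11*10 = -110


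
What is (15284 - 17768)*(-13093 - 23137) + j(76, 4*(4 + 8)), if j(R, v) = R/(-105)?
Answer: 9449508524/105 ≈ 8.9995e+7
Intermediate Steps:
j(R, v) = -R/105 (j(R, v) = R*(-1/105) = -R/105)
(15284 - 17768)*(-13093 - 23137) + j(76, 4*(4 + 8)) = (15284 - 17768)*(-13093 - 23137) - 1/105*76 = -2484*(-36230) - 76/105 = 89995320 - 76/105 = 9449508524/105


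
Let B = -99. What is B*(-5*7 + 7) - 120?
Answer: 2652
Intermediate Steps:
B*(-5*7 + 7) - 120 = -99*(-5*7 + 7) - 120 = -99*(-35 + 7) - 120 = -99*(-28) - 120 = 2772 - 120 = 2652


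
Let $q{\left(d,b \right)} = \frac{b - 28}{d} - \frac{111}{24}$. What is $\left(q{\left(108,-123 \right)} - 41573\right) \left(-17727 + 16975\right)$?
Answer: $\frac{844220486}{27} \approx 3.1267 \cdot 10^{7}$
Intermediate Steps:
$q{\left(d,b \right)} = - \frac{37}{8} + \frac{-28 + b}{d}$ ($q{\left(d,b \right)} = \frac{b - 28}{d} - \frac{37}{8} = \frac{-28 + b}{d} - \frac{37}{8} = - \frac{37}{8} + \frac{-28 + b}{d}$)
$\left(q{\left(108,-123 \right)} - 41573\right) \left(-17727 + 16975\right) = \left(\frac{-28 - 123 - \frac{999}{2}}{108} - 41573\right) \left(-17727 + 16975\right) = \left(\frac{-28 - 123 - \frac{999}{2}}{108} - 41573\right) \left(-752\right) = \left(\frac{1}{108} \left(- \frac{1301}{2}\right) - 41573\right) \left(-752\right) = \left(- \frac{1301}{216} - 41573\right) \left(-752\right) = \left(- \frac{8981069}{216}\right) \left(-752\right) = \frac{844220486}{27}$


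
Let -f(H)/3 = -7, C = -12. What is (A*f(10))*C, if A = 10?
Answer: -2520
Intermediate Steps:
f(H) = 21 (f(H) = -3*(-7) = 21)
(A*f(10))*C = (10*21)*(-12) = 210*(-12) = -2520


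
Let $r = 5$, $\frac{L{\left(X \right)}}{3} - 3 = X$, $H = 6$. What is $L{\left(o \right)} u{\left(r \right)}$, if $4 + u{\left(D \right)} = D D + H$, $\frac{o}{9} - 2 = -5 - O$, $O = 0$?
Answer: $-1944$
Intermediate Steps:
$o = -27$ ($o = 18 + 9 \left(-5 - 0\right) = 18 + 9 \left(-5 + 0\right) = 18 + 9 \left(-5\right) = 18 - 45 = -27$)
$L{\left(X \right)} = 9 + 3 X$
$u{\left(D \right)} = 2 + D^{2}$ ($u{\left(D \right)} = -4 + \left(D D + 6\right) = -4 + \left(D^{2} + 6\right) = -4 + \left(6 + D^{2}\right) = 2 + D^{2}$)
$L{\left(o \right)} u{\left(r \right)} = \left(9 + 3 \left(-27\right)\right) \left(2 + 5^{2}\right) = \left(9 - 81\right) \left(2 + 25\right) = \left(-72\right) 27 = -1944$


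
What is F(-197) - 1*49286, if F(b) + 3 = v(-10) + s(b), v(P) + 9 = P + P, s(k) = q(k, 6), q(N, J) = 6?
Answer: -49312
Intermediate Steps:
s(k) = 6
v(P) = -9 + 2*P (v(P) = -9 + (P + P) = -9 + 2*P)
F(b) = -26 (F(b) = -3 + ((-9 + 2*(-10)) + 6) = -3 + ((-9 - 20) + 6) = -3 + (-29 + 6) = -3 - 23 = -26)
F(-197) - 1*49286 = -26 - 1*49286 = -26 - 49286 = -49312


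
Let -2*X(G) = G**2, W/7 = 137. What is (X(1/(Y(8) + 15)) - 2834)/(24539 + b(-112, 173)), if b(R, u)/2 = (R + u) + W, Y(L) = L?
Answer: -428339/4017226 ≈ -0.10663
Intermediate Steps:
W = 959 (W = 7*137 = 959)
b(R, u) = 1918 + 2*R + 2*u (b(R, u) = 2*((R + u) + 959) = 2*(959 + R + u) = 1918 + 2*R + 2*u)
X(G) = -G**2/2
(X(1/(Y(8) + 15)) - 2834)/(24539 + b(-112, 173)) = (-1/(2*(8 + 15)**2) - 2834)/(24539 + (1918 + 2*(-112) + 2*173)) = (-(1/23)**2/2 - 2834)/(24539 + (1918 - 224 + 346)) = (-(1/23)**2/2 - 2834)/(24539 + 2040) = (-1/2*1/529 - 2834)/26579 = (-1/1058 - 2834)*(1/26579) = -2998373/1058*1/26579 = -428339/4017226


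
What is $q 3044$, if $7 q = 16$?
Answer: $\frac{48704}{7} \approx 6957.7$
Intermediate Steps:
$q = \frac{16}{7}$ ($q = \frac{1}{7} \cdot 16 = \frac{16}{7} \approx 2.2857$)
$q 3044 = \frac{16}{7} \cdot 3044 = \frac{48704}{7}$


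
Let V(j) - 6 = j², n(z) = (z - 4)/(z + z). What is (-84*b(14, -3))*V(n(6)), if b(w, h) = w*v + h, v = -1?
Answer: 25823/3 ≈ 8607.7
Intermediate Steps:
b(w, h) = h - w (b(w, h) = w*(-1) + h = -w + h = h - w)
n(z) = (-4 + z)/(2*z) (n(z) = (-4 + z)/((2*z)) = (-4 + z)*(1/(2*z)) = (-4 + z)/(2*z))
V(j) = 6 + j²
(-84*b(14, -3))*V(n(6)) = (-84*(-3 - 1*14))*(6 + ((½)*(-4 + 6)/6)²) = (-84*(-3 - 14))*(6 + ((½)*(⅙)*2)²) = (-84*(-17))*(6 + (⅙)²) = 1428*(6 + 1/36) = 1428*(217/36) = 25823/3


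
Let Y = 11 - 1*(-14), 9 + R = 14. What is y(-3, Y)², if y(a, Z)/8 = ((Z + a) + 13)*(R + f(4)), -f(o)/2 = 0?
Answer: 1960000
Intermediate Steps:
R = 5 (R = -9 + 14 = 5)
f(o) = 0 (f(o) = -2*0 = 0)
Y = 25 (Y = 11 + 14 = 25)
y(a, Z) = 520 + 40*Z + 40*a (y(a, Z) = 8*(((Z + a) + 13)*(5 + 0)) = 8*((13 + Z + a)*5) = 8*(65 + 5*Z + 5*a) = 520 + 40*Z + 40*a)
y(-3, Y)² = (520 + 40*25 + 40*(-3))² = (520 + 1000 - 120)² = 1400² = 1960000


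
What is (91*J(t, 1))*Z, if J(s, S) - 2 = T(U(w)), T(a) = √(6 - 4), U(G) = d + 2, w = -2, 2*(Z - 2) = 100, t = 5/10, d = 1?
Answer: 9464 + 4732*√2 ≈ 16156.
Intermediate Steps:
t = ½ (t = 5*(⅒) = ½ ≈ 0.50000)
Z = 52 (Z = 2 + (½)*100 = 2 + 50 = 52)
U(G) = 3 (U(G) = 1 + 2 = 3)
T(a) = √2
J(s, S) = 2 + √2
(91*J(t, 1))*Z = (91*(2 + √2))*52 = (182 + 91*√2)*52 = 9464 + 4732*√2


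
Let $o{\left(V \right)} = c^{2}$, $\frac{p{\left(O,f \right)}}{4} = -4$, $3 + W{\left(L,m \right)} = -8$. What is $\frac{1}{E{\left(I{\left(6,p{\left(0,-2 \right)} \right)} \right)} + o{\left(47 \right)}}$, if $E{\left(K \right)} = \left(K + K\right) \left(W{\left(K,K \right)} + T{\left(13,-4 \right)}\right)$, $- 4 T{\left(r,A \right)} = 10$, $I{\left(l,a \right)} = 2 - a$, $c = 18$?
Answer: $- \frac{1}{162} \approx -0.0061728$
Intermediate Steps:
$W{\left(L,m \right)} = -11$ ($W{\left(L,m \right)} = -3 - 8 = -11$)
$p{\left(O,f \right)} = -16$ ($p{\left(O,f \right)} = 4 \left(-4\right) = -16$)
$o{\left(V \right)} = 324$ ($o{\left(V \right)} = 18^{2} = 324$)
$T{\left(r,A \right)} = - \frac{5}{2}$ ($T{\left(r,A \right)} = \left(- \frac{1}{4}\right) 10 = - \frac{5}{2}$)
$E{\left(K \right)} = - 27 K$ ($E{\left(K \right)} = \left(K + K\right) \left(-11 - \frac{5}{2}\right) = 2 K \left(- \frac{27}{2}\right) = - 27 K$)
$\frac{1}{E{\left(I{\left(6,p{\left(0,-2 \right)} \right)} \right)} + o{\left(47 \right)}} = \frac{1}{- 27 \left(2 - -16\right) + 324} = \frac{1}{- 27 \left(2 + 16\right) + 324} = \frac{1}{\left(-27\right) 18 + 324} = \frac{1}{-486 + 324} = \frac{1}{-162} = - \frac{1}{162}$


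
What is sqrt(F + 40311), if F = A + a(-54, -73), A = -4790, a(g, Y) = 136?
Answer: sqrt(35657) ≈ 188.83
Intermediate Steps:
F = -4654 (F = -4790 + 136 = -4654)
sqrt(F + 40311) = sqrt(-4654 + 40311) = sqrt(35657)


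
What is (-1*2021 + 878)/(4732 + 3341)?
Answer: -127/897 ≈ -0.14158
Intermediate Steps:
(-1*2021 + 878)/(4732 + 3341) = (-2021 + 878)/8073 = -1143*1/8073 = -127/897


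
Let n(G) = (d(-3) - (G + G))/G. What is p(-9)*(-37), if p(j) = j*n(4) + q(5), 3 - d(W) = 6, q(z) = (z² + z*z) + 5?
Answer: -11803/4 ≈ -2950.8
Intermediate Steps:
q(z) = 5 + 2*z² (q(z) = (z² + z²) + 5 = 2*z² + 5 = 5 + 2*z²)
d(W) = -3 (d(W) = 3 - 1*6 = 3 - 6 = -3)
n(G) = (-3 - 2*G)/G (n(G) = (-3 - (G + G))/G = (-3 - 2*G)/G)
p(j) = 55 - 11*j/4 (p(j) = j*(-2 - 3/4) + (5 + 2*5²) = j*(-2 - 3*¼) + (5 + 2*25) = j*(-2 - ¾) + (5 + 50) = j*(-11/4) + 55 = -11*j/4 + 55 = 55 - 11*j/4)
p(-9)*(-37) = (55 - 11/4*(-9))*(-37) = (55 + 99/4)*(-37) = (319/4)*(-37) = -11803/4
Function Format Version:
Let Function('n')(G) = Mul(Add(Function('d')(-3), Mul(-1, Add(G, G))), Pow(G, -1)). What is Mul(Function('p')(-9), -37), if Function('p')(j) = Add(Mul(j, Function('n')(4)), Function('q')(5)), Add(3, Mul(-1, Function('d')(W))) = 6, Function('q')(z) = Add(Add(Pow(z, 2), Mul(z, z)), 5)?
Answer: Rational(-11803, 4) ≈ -2950.8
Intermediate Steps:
Function('q')(z) = Add(5, Mul(2, Pow(z, 2))) (Function('q')(z) = Add(Add(Pow(z, 2), Pow(z, 2)), 5) = Add(Mul(2, Pow(z, 2)), 5) = Add(5, Mul(2, Pow(z, 2))))
Function('d')(W) = -3 (Function('d')(W) = Add(3, Mul(-1, 6)) = Add(3, -6) = -3)
Function('n')(G) = Mul(Pow(G, -1), Add(-3, Mul(-2, G))) (Function('n')(G) = Mul(Add(-3, Mul(-1, Add(G, G))), Pow(G, -1)) = Mul(Add(-3, Mul(-1, Mul(2, G))), Pow(G, -1)) = Mul(Add(-3, Mul(-2, G)), Pow(G, -1)) = Mul(Pow(G, -1), Add(-3, Mul(-2, G))))
Function('p')(j) = Add(55, Mul(Rational(-11, 4), j)) (Function('p')(j) = Add(Mul(j, Add(-2, Mul(-3, Pow(4, -1)))), Add(5, Mul(2, Pow(5, 2)))) = Add(Mul(j, Add(-2, Mul(-3, Rational(1, 4)))), Add(5, Mul(2, 25))) = Add(Mul(j, Add(-2, Rational(-3, 4))), Add(5, 50)) = Add(Mul(j, Rational(-11, 4)), 55) = Add(Mul(Rational(-11, 4), j), 55) = Add(55, Mul(Rational(-11, 4), j)))
Mul(Function('p')(-9), -37) = Mul(Add(55, Mul(Rational(-11, 4), -9)), -37) = Mul(Add(55, Rational(99, 4)), -37) = Mul(Rational(319, 4), -37) = Rational(-11803, 4)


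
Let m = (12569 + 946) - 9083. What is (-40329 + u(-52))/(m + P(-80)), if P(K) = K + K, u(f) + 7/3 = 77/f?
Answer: -6291919/666432 ≈ -9.4412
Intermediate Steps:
u(f) = -7/3 + 77/f
m = 4432 (m = 13515 - 9083 = 4432)
P(K) = 2*K
(-40329 + u(-52))/(m + P(-80)) = (-40329 + (-7/3 + 77/(-52)))/(4432 + 2*(-80)) = (-40329 + (-7/3 + 77*(-1/52)))/(4432 - 160) = (-40329 + (-7/3 - 77/52))/4272 = (-40329 - 595/156)*(1/4272) = -6291919/156*1/4272 = -6291919/666432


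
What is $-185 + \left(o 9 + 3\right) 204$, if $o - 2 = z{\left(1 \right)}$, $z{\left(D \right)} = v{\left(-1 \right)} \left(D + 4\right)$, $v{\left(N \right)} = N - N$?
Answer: $4099$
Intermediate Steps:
$v{\left(N \right)} = 0$
$z{\left(D \right)} = 0$ ($z{\left(D \right)} = 0 \left(D + 4\right) = 0 \left(4 + D\right) = 0$)
$o = 2$ ($o = 2 + 0 = 2$)
$-185 + \left(o 9 + 3\right) 204 = -185 + \left(2 \cdot 9 + 3\right) 204 = -185 + \left(18 + 3\right) 204 = -185 + 21 \cdot 204 = -185 + 4284 = 4099$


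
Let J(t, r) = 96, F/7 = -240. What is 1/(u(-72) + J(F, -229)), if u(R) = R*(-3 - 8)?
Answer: 1/888 ≈ 0.0011261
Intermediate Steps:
F = -1680 (F = 7*(-240) = -1680)
u(R) = -11*R (u(R) = R*(-11) = -11*R)
1/(u(-72) + J(F, -229)) = 1/(-11*(-72) + 96) = 1/(792 + 96) = 1/888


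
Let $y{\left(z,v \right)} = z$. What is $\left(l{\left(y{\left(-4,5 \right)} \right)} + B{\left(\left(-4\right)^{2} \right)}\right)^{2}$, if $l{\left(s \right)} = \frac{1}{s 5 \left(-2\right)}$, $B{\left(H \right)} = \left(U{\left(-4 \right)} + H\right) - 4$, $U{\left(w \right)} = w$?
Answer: $\frac{103041}{1600} \approx 64.401$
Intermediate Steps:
$B{\left(H \right)} = -8 + H$ ($B{\left(H \right)} = \left(-4 + H\right) - 4 = -8 + H$)
$l{\left(s \right)} = - \frac{1}{10 s}$ ($l{\left(s \right)} = \frac{1}{5 s \left(-2\right)} = \frac{1}{\left(-10\right) s} = - \frac{1}{10 s}$)
$\left(l{\left(y{\left(-4,5 \right)} \right)} + B{\left(\left(-4\right)^{2} \right)}\right)^{2} = \left(- \frac{1}{10 \left(-4\right)} - \left(8 - \left(-4\right)^{2}\right)\right)^{2} = \left(\left(- \frac{1}{10}\right) \left(- \frac{1}{4}\right) + \left(-8 + 16\right)\right)^{2} = \left(\frac{1}{40} + 8\right)^{2} = \left(\frac{321}{40}\right)^{2} = \frac{103041}{1600}$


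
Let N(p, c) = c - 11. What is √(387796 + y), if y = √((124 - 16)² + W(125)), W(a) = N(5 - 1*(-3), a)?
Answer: √(387796 + √11778) ≈ 622.82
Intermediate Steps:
N(p, c) = -11 + c
W(a) = -11 + a
y = √11778 (y = √((124 - 16)² + (-11 + 125)) = √(108² + 114) = √(11664 + 114) = √11778 ≈ 108.53)
√(387796 + y) = √(387796 + √11778)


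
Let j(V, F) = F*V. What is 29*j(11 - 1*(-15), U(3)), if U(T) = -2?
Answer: -1508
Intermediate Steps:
29*j(11 - 1*(-15), U(3)) = 29*(-2*(11 - 1*(-15))) = 29*(-2*(11 + 15)) = 29*(-2*26) = 29*(-52) = -1508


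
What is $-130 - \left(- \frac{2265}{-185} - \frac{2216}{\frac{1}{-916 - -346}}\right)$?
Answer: $- \frac{46740703}{37} \approx -1.2633 \cdot 10^{6}$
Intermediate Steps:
$-130 - \left(- \frac{2265}{-185} - \frac{2216}{\frac{1}{-916 - -346}}\right) = -130 - \left(\left(-2265\right) \left(- \frac{1}{185}\right) - \frac{2216}{\frac{1}{-916 + 346}}\right) = -130 - \left(\frac{453}{37} - \frac{2216}{\frac{1}{-570}}\right) = -130 - \left(\frac{453}{37} - \frac{2216}{- \frac{1}{570}}\right) = -130 - \left(\frac{453}{37} - -1263120\right) = -130 - \left(\frac{453}{37} + 1263120\right) = -130 - \frac{46735893}{37} = - \frac{46740703}{37}$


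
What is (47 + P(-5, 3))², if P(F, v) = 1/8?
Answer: 142129/64 ≈ 2220.8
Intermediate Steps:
P(F, v) = ⅛
(47 + P(-5, 3))² = (47 + ⅛)² = (377/8)² = 142129/64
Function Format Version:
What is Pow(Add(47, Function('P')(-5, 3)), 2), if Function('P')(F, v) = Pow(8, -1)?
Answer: Rational(142129, 64) ≈ 2220.8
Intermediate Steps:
Function('P')(F, v) = Rational(1, 8)
Pow(Add(47, Function('P')(-5, 3)), 2) = Pow(Add(47, Rational(1, 8)), 2) = Pow(Rational(377, 8), 2) = Rational(142129, 64)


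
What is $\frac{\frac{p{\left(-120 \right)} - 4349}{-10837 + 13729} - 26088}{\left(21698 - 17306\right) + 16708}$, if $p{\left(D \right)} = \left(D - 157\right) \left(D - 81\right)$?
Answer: $- \frac{4712198}{3813825} \approx -1.2356$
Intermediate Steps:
$p{\left(D \right)} = \left(-157 + D\right) \left(-81 + D\right)$
$\frac{\frac{p{\left(-120 \right)} - 4349}{-10837 + 13729} - 26088}{\left(21698 - 17306\right) + 16708} = \frac{\frac{\left(12717 + \left(-120\right)^{2} - -28560\right) - 4349}{-10837 + 13729} - 26088}{\left(21698 - 17306\right) + 16708} = \frac{\frac{\left(12717 + 14400 + 28560\right) - 4349}{2892} - 26088}{\left(21698 - 17306\right) + 16708} = \frac{\left(55677 - 4349\right) \frac{1}{2892} - 26088}{4392 + 16708} = \frac{51328 \cdot \frac{1}{2892} - 26088}{21100} = \left(\frac{12832}{723} - 26088\right) \frac{1}{21100} = \left(- \frac{18848792}{723}\right) \frac{1}{21100} = - \frac{4712198}{3813825}$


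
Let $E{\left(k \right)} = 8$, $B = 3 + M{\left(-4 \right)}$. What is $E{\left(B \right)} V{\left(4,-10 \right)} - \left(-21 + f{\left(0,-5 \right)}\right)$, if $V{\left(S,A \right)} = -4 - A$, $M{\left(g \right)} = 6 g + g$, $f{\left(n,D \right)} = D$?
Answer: $74$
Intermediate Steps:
$M{\left(g \right)} = 7 g$
$B = -25$ ($B = 3 + 7 \left(-4\right) = 3 - 28 = -25$)
$E{\left(B \right)} V{\left(4,-10 \right)} - \left(-21 + f{\left(0,-5 \right)}\right) = 8 \left(-4 - -10\right) + \left(21 - -5\right) = 8 \left(-4 + 10\right) + \left(21 + 5\right) = 8 \cdot 6 + 26 = 48 + 26 = 74$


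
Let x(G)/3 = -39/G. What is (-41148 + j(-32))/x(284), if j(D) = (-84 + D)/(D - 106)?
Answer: 806319736/8073 ≈ 99879.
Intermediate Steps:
x(G) = -117/G (x(G) = 3*(-39/G) = -117/G)
j(D) = (-84 + D)/(-106 + D)
(-41148 + j(-32))/x(284) = (-41148 + (-84 - 32)/(-106 - 32))/((-117/284)) = (-41148 - 116/(-138))/((-117*1/284)) = (-41148 - 1/138*(-116))/(-117/284) = (-41148 + 58/69)*(-284/117) = -2839154/69*(-284/117) = 806319736/8073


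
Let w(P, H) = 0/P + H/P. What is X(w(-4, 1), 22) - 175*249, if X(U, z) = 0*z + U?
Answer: -174301/4 ≈ -43575.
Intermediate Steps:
w(P, H) = H/P (w(P, H) = 0 + H/P = H/P)
X(U, z) = U (X(U, z) = 0 + U = U)
X(w(-4, 1), 22) - 175*249 = 1/(-4) - 175*249 = 1*(-¼) - 43575 = -¼ - 43575 = -174301/4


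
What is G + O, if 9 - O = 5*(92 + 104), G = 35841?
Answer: 34870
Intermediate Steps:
O = -971 (O = 9 - 5*(92 + 104) = 9 - 5*196 = 9 - 1*980 = 9 - 980 = -971)
G + O = 35841 - 971 = 34870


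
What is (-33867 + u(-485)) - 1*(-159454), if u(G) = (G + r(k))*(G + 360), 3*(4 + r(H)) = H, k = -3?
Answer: 186837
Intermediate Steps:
r(H) = -4 + H/3
u(G) = (-5 + G)*(360 + G) (u(G) = (G + (-4 + (⅓)*(-3)))*(G + 360) = (G + (-4 - 1))*(360 + G) = (G - 5)*(360 + G) = (-5 + G)*(360 + G))
(-33867 + u(-485)) - 1*(-159454) = (-33867 + (-1800 + (-485)² + 355*(-485))) - 1*(-159454) = (-33867 + (-1800 + 235225 - 172175)) + 159454 = (-33867 + 61250) + 159454 = 27383 + 159454 = 186837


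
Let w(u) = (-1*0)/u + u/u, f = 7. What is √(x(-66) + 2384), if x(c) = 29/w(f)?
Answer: √2413 ≈ 49.122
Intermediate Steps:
w(u) = 1 (w(u) = 0/u + 1 = 0 + 1 = 1)
x(c) = 29 (x(c) = 29/1 = 29*1 = 29)
√(x(-66) + 2384) = √(29 + 2384) = √2413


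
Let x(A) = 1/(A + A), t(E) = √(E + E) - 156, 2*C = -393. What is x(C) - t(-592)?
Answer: 61307/393 - 4*I*√74 ≈ 156.0 - 34.409*I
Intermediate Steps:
C = -393/2 (C = (½)*(-393) = -393/2 ≈ -196.50)
t(E) = -156 + √2*√E (t(E) = √(2*E) - 156 = √2*√E - 156 = -156 + √2*√E)
x(A) = 1/(2*A)
x(C) - t(-592) = 1/(2*(-393/2)) - (-156 + √2*√(-592)) = (½)*(-2/393) - (-156 + √2*(4*I*√37)) = -1/393 - (-156 + 4*I*√74) = -1/393 + (156 - 4*I*√74) = 61307/393 - 4*I*√74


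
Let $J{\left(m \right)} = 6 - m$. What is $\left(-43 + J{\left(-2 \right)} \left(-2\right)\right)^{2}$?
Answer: $3481$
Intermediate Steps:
$\left(-43 + J{\left(-2 \right)} \left(-2\right)\right)^{2} = \left(-43 + \left(6 - -2\right) \left(-2\right)\right)^{2} = \left(-43 + \left(6 + 2\right) \left(-2\right)\right)^{2} = \left(-43 + 8 \left(-2\right)\right)^{2} = \left(-43 - 16\right)^{2} = \left(-59\right)^{2} = 3481$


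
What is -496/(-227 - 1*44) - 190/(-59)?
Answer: 80754/15989 ≈ 5.0506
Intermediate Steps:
-496/(-227 - 1*44) - 190/(-59) = -496/(-227 - 44) - 190*(-1/59) = -496/(-271) + 190/59 = -496*(-1/271) + 190/59 = 496/271 + 190/59 = 80754/15989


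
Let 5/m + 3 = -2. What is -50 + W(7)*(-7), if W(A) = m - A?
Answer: 6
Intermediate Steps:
m = -1 (m = 5/(-3 - 2) = 5/(-5) = 5*(-⅕) = -1)
W(A) = -1 - A
-50 + W(7)*(-7) = -50 + (-1 - 1*7)*(-7) = -50 + (-1 - 7)*(-7) = -50 - 8*(-7) = -50 + 56 = 6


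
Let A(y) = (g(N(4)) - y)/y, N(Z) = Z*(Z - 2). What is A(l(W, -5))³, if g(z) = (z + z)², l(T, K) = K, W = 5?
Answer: -17779581/125 ≈ -1.4224e+5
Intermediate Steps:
N(Z) = Z*(-2 + Z)
g(z) = 4*z² (g(z) = (2*z)² = 4*z²)
A(y) = (256 - y)/y (A(y) = (4*(4*(-2 + 4))² - y)/y = (4*(4*2)² - y)/y = (4*8² - y)/y = (4*64 - y)/y = (256 - y)/y)
A(l(W, -5))³ = ((256 - 1*(-5))/(-5))³ = (-(256 + 5)/5)³ = (-⅕*261)³ = (-261/5)³ = -17779581/125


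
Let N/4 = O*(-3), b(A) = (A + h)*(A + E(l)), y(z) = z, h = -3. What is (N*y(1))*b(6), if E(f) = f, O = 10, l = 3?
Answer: -3240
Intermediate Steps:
b(A) = (-3 + A)*(3 + A) (b(A) = (A - 3)*(A + 3) = (-3 + A)*(3 + A))
N = -120 (N = 4*(10*(-3)) = 4*(-30) = -120)
(N*y(1))*b(6) = (-120*1)*(-9 + 6²) = -120*(-9 + 36) = -120*27 = -3240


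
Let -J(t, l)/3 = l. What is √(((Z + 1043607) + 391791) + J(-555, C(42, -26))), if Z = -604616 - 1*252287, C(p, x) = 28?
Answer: √578411 ≈ 760.53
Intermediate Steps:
Z = -856903 (Z = -604616 - 252287 = -856903)
J(t, l) = -3*l
√(((Z + 1043607) + 391791) + J(-555, C(42, -26))) = √(((-856903 + 1043607) + 391791) - 3*28) = √((186704 + 391791) - 84) = √(578495 - 84) = √578411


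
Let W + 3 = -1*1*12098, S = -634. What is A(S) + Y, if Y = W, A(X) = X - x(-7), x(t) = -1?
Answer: -12734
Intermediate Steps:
W = -12101 (W = -3 - 1*1*12098 = -3 - 1*12098 = -3 - 12098 = -12101)
A(X) = 1 + X (A(X) = X - 1*(-1) = X + 1 = 1 + X)
Y = -12101
A(S) + Y = (1 - 634) - 12101 = -633 - 12101 = -12734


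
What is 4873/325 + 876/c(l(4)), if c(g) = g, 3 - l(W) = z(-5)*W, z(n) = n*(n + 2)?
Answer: -2313/6175 ≈ -0.37457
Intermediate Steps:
z(n) = n*(2 + n)
l(W) = 3 - 15*W (l(W) = 3 - (-5*(2 - 5))*W = 3 - (-5*(-3))*W = 3 - 15*W)
4873/325 + 876/c(l(4)) = 4873/325 + 876/(3 - 15*4) = 4873*(1/325) + 876/(3 - 60) = 4873/325 + 876/(-57) = 4873/325 + 876*(-1/57) = 4873/325 - 292/19 = -2313/6175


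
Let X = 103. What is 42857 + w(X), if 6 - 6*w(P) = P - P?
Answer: 42858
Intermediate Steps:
w(P) = 1 (w(P) = 1 - (P - P)/6 = 1 - ⅙*0 = 1 + 0 = 1)
42857 + w(X) = 42857 + 1 = 42858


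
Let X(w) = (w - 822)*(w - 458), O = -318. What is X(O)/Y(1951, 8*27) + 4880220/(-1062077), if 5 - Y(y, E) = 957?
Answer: -118025220840/126387163 ≈ -933.84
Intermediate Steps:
Y(y, E) = -952 (Y(y, E) = 5 - 1*957 = 5 - 957 = -952)
X(w) = (-822 + w)*(-458 + w)
X(O)/Y(1951, 8*27) + 4880220/(-1062077) = (376476 + (-318)² - 1280*(-318))/(-952) + 4880220/(-1062077) = (376476 + 101124 + 407040)*(-1/952) + 4880220*(-1/1062077) = 884640*(-1/952) - 4880220/1062077 = -110580/119 - 4880220/1062077 = -118025220840/126387163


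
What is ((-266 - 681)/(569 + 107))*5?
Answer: -4735/676 ≈ -7.0044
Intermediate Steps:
((-266 - 681)/(569 + 107))*5 = -947/676*5 = -4735/676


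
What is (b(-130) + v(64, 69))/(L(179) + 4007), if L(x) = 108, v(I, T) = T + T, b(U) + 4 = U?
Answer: 4/4115 ≈ 0.00097205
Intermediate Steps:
b(U) = -4 + U
v(I, T) = 2*T
(b(-130) + v(64, 69))/(L(179) + 4007) = ((-4 - 130) + 2*69)/(108 + 4007) = (-134 + 138)/4115 = 4*(1/4115) = 4/4115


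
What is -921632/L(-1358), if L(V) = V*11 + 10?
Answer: 57602/933 ≈ 61.738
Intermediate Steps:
L(V) = 10 + 11*V (L(V) = 11*V + 10 = 10 + 11*V)
-921632/L(-1358) = -921632/(10 + 11*(-1358)) = -921632/(10 - 14938) = -921632/(-14928) = -921632*(-1/14928) = 57602/933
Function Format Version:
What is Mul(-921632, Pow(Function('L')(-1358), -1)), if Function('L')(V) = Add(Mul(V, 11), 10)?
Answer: Rational(57602, 933) ≈ 61.738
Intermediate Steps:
Function('L')(V) = Add(10, Mul(11, V)) (Function('L')(V) = Add(Mul(11, V), 10) = Add(10, Mul(11, V)))
Mul(-921632, Pow(Function('L')(-1358), -1)) = Mul(-921632, Pow(Add(10, Mul(11, -1358)), -1)) = Mul(-921632, Pow(Add(10, -14938), -1)) = Mul(-921632, Pow(-14928, -1)) = Mul(-921632, Rational(-1, 14928)) = Rational(57602, 933)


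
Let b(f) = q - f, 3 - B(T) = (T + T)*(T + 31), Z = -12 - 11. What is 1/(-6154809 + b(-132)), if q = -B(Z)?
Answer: -1/6155048 ≈ -1.6247e-7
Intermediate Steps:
Z = -23
B(T) = 3 - 2*T*(31 + T) (B(T) = 3 - (T + T)*(T + 31) = 3 - 2*T*(31 + T))
q = -371 (q = -(3 - 62*(-23) - 2*(-23)**2) = -(3 + 1426 - 2*529) = -(3 + 1426 - 1058) = -1*371 = -371)
b(f) = -371 - f
1/(-6154809 + b(-132)) = 1/(-6154809 + (-371 - 1*(-132))) = 1/(-6154809 + (-371 + 132)) = 1/(-6154809 - 239) = 1/(-6155048) = -1/6155048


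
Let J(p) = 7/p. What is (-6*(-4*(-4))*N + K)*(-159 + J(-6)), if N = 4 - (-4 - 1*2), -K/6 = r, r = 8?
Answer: 161448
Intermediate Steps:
K = -48 (K = -6*8 = -48)
N = 10 (N = 4 - (-4 - 2) = 4 - 1*(-6) = 4 + 6 = 10)
(-6*(-4*(-4))*N + K)*(-159 + J(-6)) = (-6*(-4*(-4))*10 - 48)*(-159 + 7/(-6)) = (-96*10 - 48)*(-159 + 7*(-1/6)) = (-6*160 - 48)*(-159 - 7/6) = (-960 - 48)*(-961/6) = -1008*(-961/6) = 161448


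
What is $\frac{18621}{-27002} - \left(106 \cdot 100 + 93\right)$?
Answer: $- \frac{288751007}{27002} \approx -10694.0$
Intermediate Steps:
$\frac{18621}{-27002} - \left(106 \cdot 100 + 93\right) = 18621 \left(- \frac{1}{27002}\right) - \left(10600 + 93\right) = - \frac{18621}{27002} - 10693 = - \frac{288751007}{27002}$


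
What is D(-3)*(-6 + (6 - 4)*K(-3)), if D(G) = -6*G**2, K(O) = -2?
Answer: 540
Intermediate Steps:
D(-3)*(-6 + (6 - 4)*K(-3)) = (-6*(-3)**2)*(-6 + (6 - 4)*(-2)) = (-6*9)*(-6 + 2*(-2)) = -54*(-6 - 4) = -54*(-10) = 540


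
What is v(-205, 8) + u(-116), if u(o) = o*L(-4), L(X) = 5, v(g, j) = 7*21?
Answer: -433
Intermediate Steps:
v(g, j) = 147
u(o) = 5*o (u(o) = o*5 = 5*o)
v(-205, 8) + u(-116) = 147 + 5*(-116) = 147 - 580 = -433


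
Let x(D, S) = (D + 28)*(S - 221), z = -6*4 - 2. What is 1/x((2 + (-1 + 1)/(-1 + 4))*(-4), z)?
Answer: -1/4940 ≈ -0.00020243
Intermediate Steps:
z = -26 (z = -24 - 2 = -26)
x(D, S) = (-221 + S)*(28 + D) (x(D, S) = (28 + D)*(-221 + S) = (-221 + S)*(28 + D))
1/x((2 + (-1 + 1)/(-1 + 4))*(-4), z) = 1/(-6188 - 221*(2 + (-1 + 1)/(-1 + 4))*(-4) + 28*(-26) + ((2 + (-1 + 1)/(-1 + 4))*(-4))*(-26)) = 1/(-6188 - 221*(2 + 0/3)*(-4) - 728 + ((2 + 0/3)*(-4))*(-26)) = 1/(-6188 - 221*(2 + 0*(1/3))*(-4) - 728 + ((2 + 0*(1/3))*(-4))*(-26)) = 1/(-6188 - 221*(2 + 0)*(-4) - 728 + ((2 + 0)*(-4))*(-26)) = 1/(-6188 - 442*(-4) - 728 + (2*(-4))*(-26)) = 1/(-6188 - 221*(-8) - 728 - 8*(-26)) = 1/(-6188 + 1768 - 728 + 208) = 1/(-4940) = -1/4940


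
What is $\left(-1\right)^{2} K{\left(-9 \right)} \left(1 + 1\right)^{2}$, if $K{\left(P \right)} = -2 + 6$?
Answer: $16$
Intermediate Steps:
$K{\left(P \right)} = 4$
$\left(-1\right)^{2} K{\left(-9 \right)} \left(1 + 1\right)^{2} = \left(-1\right)^{2} \cdot 4 \left(1 + 1\right)^{2} = 1 \cdot 4 \cdot 2^{2} = 4 \cdot 4 = 16$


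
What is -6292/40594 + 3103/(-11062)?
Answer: -97782643/224525414 ≈ -0.43551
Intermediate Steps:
-6292/40594 + 3103/(-11062) = -6292*1/40594 + 3103*(-1/11062) = -3146/20297 - 3103/11062 = -97782643/224525414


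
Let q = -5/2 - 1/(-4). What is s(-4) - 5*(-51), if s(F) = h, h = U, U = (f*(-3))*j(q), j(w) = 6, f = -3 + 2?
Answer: 273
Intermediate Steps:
f = -1
q = -9/4 (q = -5*1/2 - 1*(-1/4) = -5/2 + 1/4 = -9/4 ≈ -2.2500)
U = 18 (U = -1*(-3)*6 = 3*6 = 18)
h = 18
s(F) = 18
s(-4) - 5*(-51) = 18 - 5*(-51) = 18 + 255 = 273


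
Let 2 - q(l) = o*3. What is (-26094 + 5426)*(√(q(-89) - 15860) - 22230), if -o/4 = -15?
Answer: 459449640 - 558036*I*√22 ≈ 4.5945e+8 - 2.6174e+6*I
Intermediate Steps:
o = 60 (o = -4*(-15) = 60)
q(l) = -178 (q(l) = 2 - 60*3 = 2 - 1*180 = 2 - 180 = -178)
(-26094 + 5426)*(√(q(-89) - 15860) - 22230) = (-26094 + 5426)*(√(-178 - 15860) - 22230) = -20668*(√(-16038) - 22230) = -20668*(27*I*√22 - 22230) = -20668*(-22230 + 27*I*√22) = 459449640 - 558036*I*√22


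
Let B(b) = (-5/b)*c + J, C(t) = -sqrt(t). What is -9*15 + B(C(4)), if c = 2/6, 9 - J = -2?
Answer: -739/6 ≈ -123.17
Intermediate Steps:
J = 11 (J = 9 - 1*(-2) = 9 + 2 = 11)
c = 1/3 (c = 2*(1/6) = 1/3 ≈ 0.33333)
B(b) = 11 - 5/(3*b) (B(b) = -5/b*(1/3) + 11 = -5/(3*b) + 11 = 11 - 5/(3*b))
-9*15 + B(C(4)) = -9*15 + (11 - 5/(3*((-sqrt(4))))) = -135 + (11 - 5/(3*((-1*2)))) = -135 + (11 - 5/3/(-2)) = -135 + (11 - 5/3*(-1/2)) = -135 + (11 + 5/6) = -135 + 71/6 = -739/6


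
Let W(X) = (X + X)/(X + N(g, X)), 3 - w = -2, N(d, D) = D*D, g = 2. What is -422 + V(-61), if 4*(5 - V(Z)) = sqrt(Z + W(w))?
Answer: -417 - I*sqrt(546)/12 ≈ -417.0 - 1.9472*I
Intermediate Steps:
N(d, D) = D**2
w = 5 (w = 3 - 1*(-2) = 3 + 2 = 5)
W(X) = 2*X/(X + X**2) (W(X) = (X + X)/(X + X**2) = (2*X)/(X + X**2) = 2*X/(X + X**2))
V(Z) = 5 - sqrt(1/3 + Z)/4 (V(Z) = 5 - sqrt(Z + 2/(1 + 5))/4 = 5 - sqrt(Z + 2/6)/4 = 5 - sqrt(Z + 2*(1/6))/4 = 5 - sqrt(Z + 1/3)/4 = 5 - sqrt(1/3 + Z)/4)
-422 + V(-61) = -422 + (5 - sqrt(3 + 9*(-61))/12) = -422 + (5 - sqrt(3 - 549)/12) = -422 + (5 - I*sqrt(546)/12) = -417 - I*sqrt(546)/12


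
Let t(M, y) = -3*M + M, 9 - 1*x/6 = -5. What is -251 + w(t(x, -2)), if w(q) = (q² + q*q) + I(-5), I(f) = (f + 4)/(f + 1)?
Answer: 224789/4 ≈ 56197.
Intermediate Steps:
x = 84 (x = 54 - 6*(-5) = 54 + 30 = 84)
I(f) = (4 + f)/(1 + f)
t(M, y) = -2*M
w(q) = ¼ + 2*q² (w(q) = (q² + q*q) + (4 - 5)/(1 - 5) = (q² + q²) - 1/(-4) = 2*q² - ¼*(-1) = 2*q² + ¼ = ¼ + 2*q²)
-251 + w(t(x, -2)) = -251 + (¼ + 2*(-2*84)²) = -251 + (¼ + 2*(-168)²) = -251 + (¼ + 2*28224) = -251 + (¼ + 56448) = -251 + 225793/4 = 224789/4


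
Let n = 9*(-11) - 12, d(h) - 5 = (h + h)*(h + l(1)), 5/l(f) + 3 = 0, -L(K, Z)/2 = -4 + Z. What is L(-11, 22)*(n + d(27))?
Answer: -45432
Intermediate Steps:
L(K, Z) = 8 - 2*Z (L(K, Z) = -2*(-4 + Z) = 8 - 2*Z)
l(f) = -5/3 (l(f) = 5/(-3 + 0) = 5/(-3) = 5*(-⅓) = -5/3)
d(h) = 5 + 2*h*(-5/3 + h) (d(h) = 5 + (h + h)*(h - 5/3) = 5 + (2*h)*(-5/3 + h) = 5 + 2*h*(-5/3 + h))
n = -111 (n = -99 - 12 = -111)
L(-11, 22)*(n + d(27)) = (8 - 2*22)*(-111 + (5 + 2*27² - 10/3*27)) = (8 - 44)*(-111 + (5 + 2*729 - 90)) = -36*(-111 + (5 + 1458 - 90)) = -36*(-111 + 1373) = -36*1262 = -45432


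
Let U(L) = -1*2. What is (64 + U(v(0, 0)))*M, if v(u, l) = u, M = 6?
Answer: 372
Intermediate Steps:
U(L) = -2
(64 + U(v(0, 0)))*M = (64 - 2)*6 = 62*6 = 372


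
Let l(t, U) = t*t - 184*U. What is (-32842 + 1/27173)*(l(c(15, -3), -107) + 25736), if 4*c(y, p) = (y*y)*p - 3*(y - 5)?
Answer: -1092146322567985/434768 ≈ -2.5120e+9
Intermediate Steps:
c(y, p) = 15/4 - 3*y/4 + p*y²/4 (c(y, p) = ((y*y)*p - 3*(y - 5))/4 = (y²*p - 3*(-5 + y))/4 = (p*y² + (15 - 3*y))/4 = (15 - 3*y + p*y²)/4 = 15/4 - 3*y/4 + p*y²/4)
l(t, U) = t² - 184*U
(-32842 + 1/27173)*(l(c(15, -3), -107) + 25736) = (-32842 + 1/27173)*(((15/4 - ¾*15 + (¼)*(-3)*15²)² - 184*(-107)) + 25736) = (-32842 + 1/27173)*(((15/4 - 45/4 + (¼)*(-3)*225)² + 19688) + 25736) = -892415665*(((15/4 - 45/4 - 675/4)² + 19688) + 25736)/27173 = -892415665*(((-705/4)² + 19688) + 25736)/27173 = -892415665*((497025/16 + 19688) + 25736)/27173 = -892415665*(812033/16 + 25736)/27173 = -892415665/27173*1223809/16 = -1092146322567985/434768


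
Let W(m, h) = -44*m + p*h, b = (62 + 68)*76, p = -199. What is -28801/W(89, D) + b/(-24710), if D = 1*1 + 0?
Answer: 67101651/10168165 ≈ 6.5992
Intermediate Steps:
D = 1 (D = 1 + 0 = 1)
b = 9880 (b = 130*76 = 9880)
W(m, h) = -199*h - 44*m (W(m, h) = -44*m - 199*h = -199*h - 44*m)
-28801/W(89, D) + b/(-24710) = -28801/(-199*1 - 44*89) + 9880/(-24710) = -28801/(-199 - 3916) + 9880*(-1/24710) = -28801/(-4115) - 988/2471 = -28801*(-1/4115) - 988/2471 = 28801/4115 - 988/2471 = 67101651/10168165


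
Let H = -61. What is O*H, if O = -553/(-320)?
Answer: -33733/320 ≈ -105.42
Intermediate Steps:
O = 553/320 (O = -553*(-1/320) = 553/320 ≈ 1.7281)
O*H = (553/320)*(-61) = -33733/320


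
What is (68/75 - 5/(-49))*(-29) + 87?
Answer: 212222/3675 ≈ 57.747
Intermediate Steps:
(68/75 - 5/(-49))*(-29) + 87 = (68*(1/75) - 5*(-1/49))*(-29) + 87 = (68/75 + 5/49)*(-29) + 87 = (3707/3675)*(-29) + 87 = -107503/3675 + 87 = 212222/3675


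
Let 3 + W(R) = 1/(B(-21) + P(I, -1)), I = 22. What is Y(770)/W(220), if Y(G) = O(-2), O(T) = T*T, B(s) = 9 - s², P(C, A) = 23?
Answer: -409/307 ≈ -1.3322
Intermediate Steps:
O(T) = T²
Y(G) = 4 (Y(G) = (-2)² = 4)
W(R) = -1228/409 (W(R) = -3 + 1/((9 - 1*(-21)²) + 23) = -3 + 1/((9 - 1*441) + 23) = -3 + 1/((9 - 441) + 23) = -3 + 1/(-432 + 23) = -3 + 1/(-409) = -3 - 1/409 = -1228/409)
Y(770)/W(220) = 4/(-1228/409) = 4*(-409/1228) = -409/307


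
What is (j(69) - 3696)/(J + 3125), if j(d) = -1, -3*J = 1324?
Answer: -11091/8051 ≈ -1.3776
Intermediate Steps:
J = -1324/3 (J = -⅓*1324 = -1324/3 ≈ -441.33)
(j(69) - 3696)/(J + 3125) = (-1 - 3696)/(-1324/3 + 3125) = -3697/8051/3 = -3697*3/8051 = -11091/8051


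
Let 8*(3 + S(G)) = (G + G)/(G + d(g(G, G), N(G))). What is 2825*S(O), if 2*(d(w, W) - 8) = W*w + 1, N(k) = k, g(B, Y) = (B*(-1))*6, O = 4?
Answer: -607375/71 ≈ -8554.6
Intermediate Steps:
g(B, Y) = -6*B (g(B, Y) = -B*6 = -6*B)
d(w, W) = 17/2 + W*w/2 (d(w, W) = 8 + (W*w + 1)/2 = 8 + (1 + W*w)/2 = 8 + (1/2 + W*w/2) = 17/2 + W*w/2)
S(G) = -3 + G/(4*(17/2 + G - 3*G**2)) (S(G) = -3 + ((G + G)/(G + (17/2 + G*(-6*G)/2)))/8 = -3 + ((2*G)/(G + (17/2 - 3*G**2)))/8 = -3 + ((2*G)/(17/2 + G - 3*G**2))/8 = -3 + (2*G/(17/2 + G - 3*G**2))/8 = -3 + G/(4*(17/2 + G - 3*G**2)))
2825*S(O) = 2825*((-102 - 11*4 + 36*4**2)/(2*(17 - 6*4**2 + 2*4))) = 2825*((-102 - 44 + 36*16)/(2*(17 - 6*16 + 8))) = 2825*((-102 - 44 + 576)/(2*(17 - 96 + 8))) = 2825*((1/2)*430/(-71)) = 2825*((1/2)*(-1/71)*430) = 2825*(-215/71) = -607375/71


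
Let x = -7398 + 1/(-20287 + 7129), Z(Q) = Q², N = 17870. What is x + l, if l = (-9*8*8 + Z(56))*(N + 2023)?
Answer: 669988017755/13158 ≈ 5.0919e+7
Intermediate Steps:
l = 50926080 (l = (-9*8*8 + 56²)*(17870 + 2023) = (-72*8 + 3136)*19893 = (-576 + 3136)*19893 = 2560*19893 = 50926080)
x = -97342885/13158 (x = -7398 + 1/(-13158) = -7398 - 1/13158 = -97342885/13158 ≈ -7398.0)
x + l = -97342885/13158 + 50926080 = 669988017755/13158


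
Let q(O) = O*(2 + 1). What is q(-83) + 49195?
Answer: 48946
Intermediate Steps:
q(O) = 3*O (q(O) = O*3 = 3*O)
q(-83) + 49195 = 3*(-83) + 49195 = -249 + 49195 = 48946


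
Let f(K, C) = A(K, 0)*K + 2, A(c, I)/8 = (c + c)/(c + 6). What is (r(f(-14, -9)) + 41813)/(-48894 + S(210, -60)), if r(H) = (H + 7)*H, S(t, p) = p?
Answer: -4663/1194 ≈ -3.9054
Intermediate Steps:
A(c, I) = 16*c/(6 + c) (A(c, I) = 8*((c + c)/(c + 6)) = 8*((2*c)/(6 + c)) = 8*(2*c/(6 + c)) = 16*c/(6 + c))
f(K, C) = 2 + 16*K**2/(6 + K) (f(K, C) = (16*K/(6 + K))*K + 2 = 16*K**2/(6 + K) + 2 = 2 + 16*K**2/(6 + K))
r(H) = H*(7 + H) (r(H) = (7 + H)*H = H*(7 + H))
(r(f(-14, -9)) + 41813)/(-48894 + S(210, -60)) = ((2*(6 - 14 + 8*(-14)**2)/(6 - 14))*(7 + 2*(6 - 14 + 8*(-14)**2)/(6 - 14)) + 41813)/(-48894 - 60) = ((2*(6 - 14 + 8*196)/(-8))*(7 + 2*(6 - 14 + 8*196)/(-8)) + 41813)/(-48954) = ((2*(-1/8)*(6 - 14 + 1568))*(7 + 2*(-1/8)*(6 - 14 + 1568)) + 41813)*(-1/48954) = ((2*(-1/8)*1560)*(7 + 2*(-1/8)*1560) + 41813)*(-1/48954) = (-390*(7 - 390) + 41813)*(-1/48954) = (-390*(-383) + 41813)*(-1/48954) = (149370 + 41813)*(-1/48954) = 191183*(-1/48954) = -4663/1194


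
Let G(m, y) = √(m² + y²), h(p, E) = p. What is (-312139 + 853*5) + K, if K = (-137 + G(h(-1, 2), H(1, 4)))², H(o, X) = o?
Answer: -307874 + (137 - √2)² ≈ -2.8949e+5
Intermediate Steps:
K = (-137 + √2)² (K = (-137 + √((-1)² + 1²))² = (-137 + √(1 + 1))² = (-137 + √2)² ≈ 18384.)
(-312139 + 853*5) + K = (-312139 + 853*5) + (137 - √2)² = (-312139 + 4265) + (137 - √2)² = -307874 + (137 - √2)²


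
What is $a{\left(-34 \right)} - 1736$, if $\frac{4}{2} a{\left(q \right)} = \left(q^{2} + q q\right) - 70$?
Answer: $-615$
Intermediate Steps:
$a{\left(q \right)} = -35 + q^{2}$ ($a{\left(q \right)} = \frac{\left(q^{2} + q q\right) - 70}{2} = \frac{\left(q^{2} + q^{2}\right) - 70}{2} = \frac{2 q^{2} - 70}{2} = \frac{-70 + 2 q^{2}}{2} = -35 + q^{2}$)
$a{\left(-34 \right)} - 1736 = \left(-35 + \left(-34\right)^{2}\right) - 1736 = \left(-35 + 1156\right) - 1736 = 1121 - 1736 = -615$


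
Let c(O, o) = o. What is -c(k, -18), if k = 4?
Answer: 18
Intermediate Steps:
-c(k, -18) = -1*(-18) = 18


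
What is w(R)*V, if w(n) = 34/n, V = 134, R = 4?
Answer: 1139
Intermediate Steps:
w(R)*V = (34/4)*134 = (34*(¼))*134 = (17/2)*134 = 1139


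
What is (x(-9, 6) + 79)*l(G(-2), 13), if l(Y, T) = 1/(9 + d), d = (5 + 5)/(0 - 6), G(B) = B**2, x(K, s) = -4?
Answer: 225/22 ≈ 10.227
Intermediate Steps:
d = -5/3 (d = 10/(-6) = 10*(-1/6) = -5/3 ≈ -1.6667)
l(Y, T) = 3/22 (l(Y, T) = 1/(9 - 5/3) = 1/(22/3) = 3/22)
(x(-9, 6) + 79)*l(G(-2), 13) = (-4 + 79)*(3/22) = 75*(3/22) = 225/22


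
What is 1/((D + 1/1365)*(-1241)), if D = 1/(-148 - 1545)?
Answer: -2310945/407048 ≈ -5.6773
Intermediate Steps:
D = -1/1693 (D = 1/(-1693) = -1/1693 ≈ -0.00059067)
1/((D + 1/1365)*(-1241)) = 1/((-1/1693 + 1/1365)*(-1241)) = 1/((328/2310945)*(-1241)) = 1/(-407048/2310945) = -2310945/407048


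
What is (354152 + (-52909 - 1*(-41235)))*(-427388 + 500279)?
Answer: 24963563898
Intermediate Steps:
(354152 + (-52909 - 1*(-41235)))*(-427388 + 500279) = (354152 + (-52909 + 41235))*72891 = (354152 - 11674)*72891 = 342478*72891 = 24963563898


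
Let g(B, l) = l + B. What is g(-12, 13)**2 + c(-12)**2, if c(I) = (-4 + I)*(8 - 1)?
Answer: 12545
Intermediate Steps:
g(B, l) = B + l
c(I) = -28 + 7*I (c(I) = (-4 + I)*7 = -28 + 7*I)
g(-12, 13)**2 + c(-12)**2 = (-12 + 13)**2 + (-28 + 7*(-12))**2 = 1**2 + (-28 - 84)**2 = 1 + (-112)**2 = 1 + 12544 = 12545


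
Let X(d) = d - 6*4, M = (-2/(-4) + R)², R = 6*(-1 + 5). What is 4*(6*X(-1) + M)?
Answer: 1801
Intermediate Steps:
R = 24 (R = 6*4 = 24)
M = 2401/4 (M = (-2/(-4) + 24)² = (-2*(-¼) + 24)² = (½ + 24)² = (49/2)² = 2401/4 ≈ 600.25)
X(d) = -24 + d (X(d) = d - 1*24 = d - 24 = -24 + d)
4*(6*X(-1) + M) = 4*(6*(-24 - 1) + 2401/4) = 4*(6*(-25) + 2401/4) = 4*(-150 + 2401/4) = 4*(1801/4) = 1801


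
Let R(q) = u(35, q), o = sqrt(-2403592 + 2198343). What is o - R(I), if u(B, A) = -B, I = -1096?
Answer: 35 + I*sqrt(205249) ≈ 35.0 + 453.04*I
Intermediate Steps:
o = I*sqrt(205249) (o = sqrt(-205249) = I*sqrt(205249) ≈ 453.04*I)
R(q) = -35 (R(q) = -1*35 = -35)
o - R(I) = I*sqrt(205249) - 1*(-35) = I*sqrt(205249) + 35 = 35 + I*sqrt(205249)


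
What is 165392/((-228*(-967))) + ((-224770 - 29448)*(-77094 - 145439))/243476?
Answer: 1559098151662367/6710076822 ≈ 2.3235e+5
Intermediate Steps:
165392/((-228*(-967))) + ((-224770 - 29448)*(-77094 - 145439))/243476 = 165392/220476 - 254218*(-222533)*(1/243476) = 165392*(1/220476) + 56571894194*(1/243476) = 41348/55119 + 28285947097/121738 = 1559098151662367/6710076822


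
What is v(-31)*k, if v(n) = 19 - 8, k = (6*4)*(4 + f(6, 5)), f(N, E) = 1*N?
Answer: 2640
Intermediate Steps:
f(N, E) = N
k = 240 (k = (6*4)*(4 + 6) = 24*10 = 240)
v(n) = 11
v(-31)*k = 11*240 = 2640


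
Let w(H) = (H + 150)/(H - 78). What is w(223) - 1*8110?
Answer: -1175577/145 ≈ -8107.4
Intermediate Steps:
w(H) = (150 + H)/(-78 + H)
w(223) - 1*8110 = (150 + 223)/(-78 + 223) - 1*8110 = 373/145 - 8110 = -1175577/145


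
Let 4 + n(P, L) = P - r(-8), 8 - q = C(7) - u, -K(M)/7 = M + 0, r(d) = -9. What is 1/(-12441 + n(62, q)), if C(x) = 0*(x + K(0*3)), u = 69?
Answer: -1/12374 ≈ -8.0815e-5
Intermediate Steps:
K(M) = -7*M (K(M) = -7*(M + 0) = -7*M)
C(x) = 0 (C(x) = 0*(x - 0*3) = 0*(x - 7*0) = 0*(x + 0) = 0*x = 0)
q = 77 (q = 8 - (0 - 1*69) = 8 - (0 - 69) = 8 - 1*(-69) = 8 + 69 = 77)
n(P, L) = 5 + P (n(P, L) = -4 + (P - 1*(-9)) = -4 + (P + 9) = -4 + (9 + P) = 5 + P)
1/(-12441 + n(62, q)) = 1/(-12441 + (5 + 62)) = 1/(-12441 + 67) = 1/(-12374) = -1/12374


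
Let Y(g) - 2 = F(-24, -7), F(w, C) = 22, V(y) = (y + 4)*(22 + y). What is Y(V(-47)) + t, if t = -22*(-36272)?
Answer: 798008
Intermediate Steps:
V(y) = (4 + y)*(22 + y)
Y(g) = 24 (Y(g) = 2 + 22 = 24)
t = 797984
Y(V(-47)) + t = 24 + 797984 = 798008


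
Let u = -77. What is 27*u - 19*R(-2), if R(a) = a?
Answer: -2041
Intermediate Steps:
27*u - 19*R(-2) = 27*(-77) - 19*(-2) = -2079 + 38 = -2041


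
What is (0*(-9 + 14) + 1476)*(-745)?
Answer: -1099620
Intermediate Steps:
(0*(-9 + 14) + 1476)*(-745) = (0*5 + 1476)*(-745) = (0 + 1476)*(-745) = 1476*(-745) = -1099620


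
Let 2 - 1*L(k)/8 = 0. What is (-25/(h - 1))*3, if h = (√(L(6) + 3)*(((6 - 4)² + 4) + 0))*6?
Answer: -3/1751 - 144*√19/1751 ≈ -0.36018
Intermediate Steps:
L(k) = 16 (L(k) = 16 - 8*0 = 16 + 0 = 16)
h = 48*√19 (h = (√(16 + 3)*(((6 - 4)² + 4) + 0))*6 = (√19*((2² + 4) + 0))*6 = (√19*((4 + 4) + 0))*6 = (√19*(8 + 0))*6 = (√19*8)*6 = (8*√19)*6 = 48*√19 ≈ 209.23)
(-25/(h - 1))*3 = (-25/(48*√19 - 1))*3 = (-25/(-1 + 48*√19))*3 = -25/(-1 + 48*√19)*3 = -75/(-1 + 48*√19)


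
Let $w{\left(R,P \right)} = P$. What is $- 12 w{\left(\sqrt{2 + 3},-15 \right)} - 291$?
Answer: $-111$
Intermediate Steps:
$- 12 w{\left(\sqrt{2 + 3},-15 \right)} - 291 = \left(-12\right) \left(-15\right) - 291 = 180 - 291 = -111$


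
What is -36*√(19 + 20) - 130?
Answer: -130 - 36*√39 ≈ -354.82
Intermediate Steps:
-36*√(19 + 20) - 130 = -36*√39 - 130 = -130 - 36*√39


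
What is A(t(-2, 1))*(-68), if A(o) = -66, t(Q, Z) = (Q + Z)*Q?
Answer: 4488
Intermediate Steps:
t(Q, Z) = Q*(Q + Z)
A(t(-2, 1))*(-68) = -66*(-68) = 4488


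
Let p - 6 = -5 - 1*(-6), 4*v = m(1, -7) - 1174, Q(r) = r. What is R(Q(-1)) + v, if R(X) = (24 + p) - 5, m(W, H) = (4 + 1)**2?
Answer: -1045/4 ≈ -261.25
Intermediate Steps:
m(W, H) = 25 (m(W, H) = 5**2 = 25)
v = -1149/4 (v = (25 - 1174)/4 = (1/4)*(-1149) = -1149/4 ≈ -287.25)
p = 7 (p = 6 + (-5 - 1*(-6)) = 6 + (-5 + 6) = 6 + 1 = 7)
R(X) = 26 (R(X) = (24 + 7) - 5 = 31 - 5 = 26)
R(Q(-1)) + v = 26 - 1149/4 = -1045/4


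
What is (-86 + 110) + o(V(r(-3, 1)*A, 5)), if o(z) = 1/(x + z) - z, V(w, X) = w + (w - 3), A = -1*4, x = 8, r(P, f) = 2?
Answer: 472/11 ≈ 42.909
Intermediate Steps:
A = -4
V(w, X) = -3 + 2*w (V(w, X) = w + (-3 + w) = -3 + 2*w)
o(z) = 1/(8 + z) - z
(-86 + 110) + o(V(r(-3, 1)*A, 5)) = (-86 + 110) + (1 - (-3 + 2*(2*(-4)))² - 8*(-3 + 2*(2*(-4))))/(8 + (-3 + 2*(2*(-4)))) = 24 + (1 - (-3 + 2*(-8))² - 8*(-3 + 2*(-8)))/(8 + (-3 + 2*(-8))) = 24 + (1 - (-3 - 16)² - 8*(-3 - 16))/(8 + (-3 - 16)) = 24 + (1 - 1*(-19)² - 8*(-19))/(8 - 19) = 24 + (1 - 1*361 + 152)/(-11) = 24 - (1 - 361 + 152)/11 = 24 - 1/11*(-208) = 24 + 208/11 = 472/11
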